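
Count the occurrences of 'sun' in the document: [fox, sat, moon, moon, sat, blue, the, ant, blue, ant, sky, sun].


Document has 12 words
Scanning for 'sun':
Found at positions: [11]
Count = 1

1


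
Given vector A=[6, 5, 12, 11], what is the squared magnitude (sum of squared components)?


|A|^2 = sum of squared components
A[0]^2 = 6^2 = 36
A[1]^2 = 5^2 = 25
A[2]^2 = 12^2 = 144
A[3]^2 = 11^2 = 121
Sum = 36 + 25 + 144 + 121 = 326

326


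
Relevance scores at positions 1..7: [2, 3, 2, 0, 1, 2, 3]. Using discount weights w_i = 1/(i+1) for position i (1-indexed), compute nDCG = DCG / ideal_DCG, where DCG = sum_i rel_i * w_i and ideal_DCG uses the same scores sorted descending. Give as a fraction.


Position discount weights w_i = 1/(i+1) for i=1..7:
Weights = [1/2, 1/3, 1/4, 1/5, 1/6, 1/7, 1/8]
Actual relevance: [2, 3, 2, 0, 1, 2, 3]
DCG = 2/2 + 3/3 + 2/4 + 0/5 + 1/6 + 2/7 + 3/8 = 559/168
Ideal relevance (sorted desc): [3, 3, 2, 2, 2, 1, 0]
Ideal DCG = 3/2 + 3/3 + 2/4 + 2/5 + 2/6 + 1/7 + 0/8 = 407/105
nDCG = DCG / ideal_DCG = 559/168 / 407/105 = 2795/3256

2795/3256


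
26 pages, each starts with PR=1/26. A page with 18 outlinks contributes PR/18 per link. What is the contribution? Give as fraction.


Initial PR = 1/26 = 1/26
Outlinks = 18
Contribution per link = PR / outlinks
= 1/26 / 18
= 1/468

1/468


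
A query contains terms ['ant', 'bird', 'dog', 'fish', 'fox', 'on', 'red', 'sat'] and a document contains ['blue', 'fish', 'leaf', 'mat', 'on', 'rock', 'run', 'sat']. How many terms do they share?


Query terms: ['ant', 'bird', 'dog', 'fish', 'fox', 'on', 'red', 'sat']
Document terms: ['blue', 'fish', 'leaf', 'mat', 'on', 'rock', 'run', 'sat']
Common terms: ['fish', 'on', 'sat']
Overlap count = 3

3


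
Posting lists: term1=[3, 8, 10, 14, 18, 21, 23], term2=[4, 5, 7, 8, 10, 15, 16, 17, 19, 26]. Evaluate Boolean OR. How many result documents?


Boolean OR: find union of posting lists
term1 docs: [3, 8, 10, 14, 18, 21, 23]
term2 docs: [4, 5, 7, 8, 10, 15, 16, 17, 19, 26]
Union: [3, 4, 5, 7, 8, 10, 14, 15, 16, 17, 18, 19, 21, 23, 26]
|union| = 15

15


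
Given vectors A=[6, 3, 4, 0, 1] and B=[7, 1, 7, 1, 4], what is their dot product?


Dot product = sum of element-wise products
A[0]*B[0] = 6*7 = 42
A[1]*B[1] = 3*1 = 3
A[2]*B[2] = 4*7 = 28
A[3]*B[3] = 0*1 = 0
A[4]*B[4] = 1*4 = 4
Sum = 42 + 3 + 28 + 0 + 4 = 77

77


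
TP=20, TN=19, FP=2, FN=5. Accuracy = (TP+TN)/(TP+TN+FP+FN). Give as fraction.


Accuracy = (TP + TN) / (TP + TN + FP + FN)
TP + TN = 20 + 19 = 39
Total = 20 + 19 + 2 + 5 = 46
Accuracy = 39 / 46 = 39/46

39/46


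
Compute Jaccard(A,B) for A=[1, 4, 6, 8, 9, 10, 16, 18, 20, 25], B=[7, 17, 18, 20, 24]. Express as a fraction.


A intersect B = [18, 20]
|A intersect B| = 2
A union B = [1, 4, 6, 7, 8, 9, 10, 16, 17, 18, 20, 24, 25]
|A union B| = 13
Jaccard = 2/13 = 2/13

2/13


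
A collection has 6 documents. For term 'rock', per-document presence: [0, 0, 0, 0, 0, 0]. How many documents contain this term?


Checking each document for 'rock':
Doc 1: absent
Doc 2: absent
Doc 3: absent
Doc 4: absent
Doc 5: absent
Doc 6: absent
df = sum of presences = 0 + 0 + 0 + 0 + 0 + 0 = 0

0


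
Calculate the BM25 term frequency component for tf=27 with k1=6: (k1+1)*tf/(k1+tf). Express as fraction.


BM25 TF component = (k1+1)*tf / (k1+tf)
k1 = 6, tf = 27
Numerator = (6+1)*27 = 189
Denominator = 6 + 27 = 33
= 189/33 = 63/11

63/11


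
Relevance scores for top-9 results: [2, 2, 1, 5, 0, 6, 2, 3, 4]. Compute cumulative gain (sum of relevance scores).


Cumulative Gain = sum of relevance scores
Position 1: rel=2, running sum=2
Position 2: rel=2, running sum=4
Position 3: rel=1, running sum=5
Position 4: rel=5, running sum=10
Position 5: rel=0, running sum=10
Position 6: rel=6, running sum=16
Position 7: rel=2, running sum=18
Position 8: rel=3, running sum=21
Position 9: rel=4, running sum=25
CG = 25

25


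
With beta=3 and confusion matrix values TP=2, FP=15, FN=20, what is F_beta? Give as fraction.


P = TP/(TP+FP) = 2/17 = 2/17
R = TP/(TP+FN) = 2/22 = 1/11
beta^2 = 3^2 = 9
(1 + beta^2) = 10
Numerator = (1+beta^2)*P*R = 20/187
Denominator = beta^2*P + R = 18/17 + 1/11 = 215/187
F_beta = 4/43

4/43


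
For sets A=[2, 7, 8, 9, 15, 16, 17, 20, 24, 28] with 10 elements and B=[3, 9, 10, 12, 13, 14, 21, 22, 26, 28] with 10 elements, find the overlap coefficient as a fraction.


A intersect B = [9, 28]
|A intersect B| = 2
min(|A|, |B|) = min(10, 10) = 10
Overlap = 2 / 10 = 1/5

1/5


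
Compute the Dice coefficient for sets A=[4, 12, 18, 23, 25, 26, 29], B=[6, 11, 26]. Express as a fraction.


A intersect B = [26]
|A intersect B| = 1
|A| = 7, |B| = 3
Dice = 2*1 / (7+3)
= 2 / 10 = 1/5

1/5


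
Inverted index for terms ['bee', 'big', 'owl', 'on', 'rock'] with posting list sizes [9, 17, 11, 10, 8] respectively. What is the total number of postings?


Summing posting list sizes:
'bee': 9 postings
'big': 17 postings
'owl': 11 postings
'on': 10 postings
'rock': 8 postings
Total = 9 + 17 + 11 + 10 + 8 = 55

55


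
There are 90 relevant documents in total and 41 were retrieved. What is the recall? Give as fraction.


Recall = retrieved_relevant / total_relevant
= 41 / 90
= 41 / (41 + 49)
= 41/90

41/90


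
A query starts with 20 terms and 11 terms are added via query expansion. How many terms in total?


Original terms: 20
Expansion terms: 11
Total = 20 + 11 = 31

31


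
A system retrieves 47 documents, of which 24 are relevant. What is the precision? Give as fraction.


Precision = relevant_retrieved / total_retrieved
= 24 / 47
= 24 / (24 + 23)
= 24/47

24/47


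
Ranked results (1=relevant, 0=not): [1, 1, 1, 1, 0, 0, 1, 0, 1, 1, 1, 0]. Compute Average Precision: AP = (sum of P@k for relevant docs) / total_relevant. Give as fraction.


Computing P@k for each relevant position:
Position 1: relevant, P@1 = 1/1 = 1
Position 2: relevant, P@2 = 2/2 = 1
Position 3: relevant, P@3 = 3/3 = 1
Position 4: relevant, P@4 = 4/4 = 1
Position 5: not relevant
Position 6: not relevant
Position 7: relevant, P@7 = 5/7 = 5/7
Position 8: not relevant
Position 9: relevant, P@9 = 6/9 = 2/3
Position 10: relevant, P@10 = 7/10 = 7/10
Position 11: relevant, P@11 = 8/11 = 8/11
Position 12: not relevant
Sum of P@k = 1 + 1 + 1 + 1 + 5/7 + 2/3 + 7/10 + 8/11 = 15727/2310
AP = 15727/2310 / 8 = 15727/18480

15727/18480


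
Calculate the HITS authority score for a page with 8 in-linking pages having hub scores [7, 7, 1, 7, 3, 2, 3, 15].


Authority = sum of hub scores of in-linkers
In-link 1: hub score = 7
In-link 2: hub score = 7
In-link 3: hub score = 1
In-link 4: hub score = 7
In-link 5: hub score = 3
In-link 6: hub score = 2
In-link 7: hub score = 3
In-link 8: hub score = 15
Authority = 7 + 7 + 1 + 7 + 3 + 2 + 3 + 15 = 45

45


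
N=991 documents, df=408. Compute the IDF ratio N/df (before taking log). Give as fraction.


IDF ratio = N / df
= 991 / 408
= 991/408

991/408


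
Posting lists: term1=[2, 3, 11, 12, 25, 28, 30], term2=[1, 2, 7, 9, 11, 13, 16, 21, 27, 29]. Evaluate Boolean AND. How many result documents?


Boolean AND: find intersection of posting lists
term1 docs: [2, 3, 11, 12, 25, 28, 30]
term2 docs: [1, 2, 7, 9, 11, 13, 16, 21, 27, 29]
Intersection: [2, 11]
|intersection| = 2

2


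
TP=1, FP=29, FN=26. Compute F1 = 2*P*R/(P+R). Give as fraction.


F1 = 2 * P * R / (P + R)
P = TP/(TP+FP) = 1/30 = 1/30
R = TP/(TP+FN) = 1/27 = 1/27
2 * P * R = 2 * 1/30 * 1/27 = 1/405
P + R = 1/30 + 1/27 = 19/270
F1 = 1/405 / 19/270 = 2/57

2/57


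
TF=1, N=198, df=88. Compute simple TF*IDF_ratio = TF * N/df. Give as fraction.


TF * (N/df)
= 1 * (198/88)
= 1 * 9/4
= 9/4

9/4


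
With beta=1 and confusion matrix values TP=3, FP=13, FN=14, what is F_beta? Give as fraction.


P = TP/(TP+FP) = 3/16 = 3/16
R = TP/(TP+FN) = 3/17 = 3/17
beta^2 = 1^2 = 1
(1 + beta^2) = 2
Numerator = (1+beta^2)*P*R = 9/136
Denominator = beta^2*P + R = 3/16 + 3/17 = 99/272
F_beta = 2/11

2/11


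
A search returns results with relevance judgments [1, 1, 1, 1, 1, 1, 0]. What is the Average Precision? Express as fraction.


Computing P@k for each relevant position:
Position 1: relevant, P@1 = 1/1 = 1
Position 2: relevant, P@2 = 2/2 = 1
Position 3: relevant, P@3 = 3/3 = 1
Position 4: relevant, P@4 = 4/4 = 1
Position 5: relevant, P@5 = 5/5 = 1
Position 6: relevant, P@6 = 6/6 = 1
Position 7: not relevant
Sum of P@k = 1 + 1 + 1 + 1 + 1 + 1 = 6
AP = 6 / 6 = 1

1


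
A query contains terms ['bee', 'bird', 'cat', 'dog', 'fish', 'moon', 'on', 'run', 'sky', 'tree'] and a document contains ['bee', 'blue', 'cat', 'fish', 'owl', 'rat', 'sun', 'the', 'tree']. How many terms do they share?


Query terms: ['bee', 'bird', 'cat', 'dog', 'fish', 'moon', 'on', 'run', 'sky', 'tree']
Document terms: ['bee', 'blue', 'cat', 'fish', 'owl', 'rat', 'sun', 'the', 'tree']
Common terms: ['bee', 'cat', 'fish', 'tree']
Overlap count = 4

4


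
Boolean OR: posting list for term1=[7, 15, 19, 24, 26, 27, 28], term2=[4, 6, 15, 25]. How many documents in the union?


Boolean OR: find union of posting lists
term1 docs: [7, 15, 19, 24, 26, 27, 28]
term2 docs: [4, 6, 15, 25]
Union: [4, 6, 7, 15, 19, 24, 25, 26, 27, 28]
|union| = 10

10


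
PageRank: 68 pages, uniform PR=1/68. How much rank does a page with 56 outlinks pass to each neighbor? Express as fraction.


Initial PR = 1/68 = 1/68
Outlinks = 56
Contribution per link = PR / outlinks
= 1/68 / 56
= 1/3808

1/3808


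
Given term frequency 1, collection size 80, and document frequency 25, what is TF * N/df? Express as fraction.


TF * (N/df)
= 1 * (80/25)
= 1 * 16/5
= 16/5

16/5


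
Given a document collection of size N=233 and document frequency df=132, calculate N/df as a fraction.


IDF ratio = N / df
= 233 / 132
= 233/132

233/132


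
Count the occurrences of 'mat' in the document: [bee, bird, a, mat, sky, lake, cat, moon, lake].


Document has 9 words
Scanning for 'mat':
Found at positions: [3]
Count = 1

1


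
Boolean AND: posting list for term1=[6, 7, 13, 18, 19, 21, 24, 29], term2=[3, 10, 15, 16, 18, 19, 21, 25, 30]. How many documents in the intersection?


Boolean AND: find intersection of posting lists
term1 docs: [6, 7, 13, 18, 19, 21, 24, 29]
term2 docs: [3, 10, 15, 16, 18, 19, 21, 25, 30]
Intersection: [18, 19, 21]
|intersection| = 3

3


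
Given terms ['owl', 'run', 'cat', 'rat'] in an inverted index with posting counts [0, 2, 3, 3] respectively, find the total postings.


Summing posting list sizes:
'owl': 0 postings
'run': 2 postings
'cat': 3 postings
'rat': 3 postings
Total = 0 + 2 + 3 + 3 = 8

8


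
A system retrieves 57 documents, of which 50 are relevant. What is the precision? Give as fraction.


Precision = relevant_retrieved / total_retrieved
= 50 / 57
= 50 / (50 + 7)
= 50/57

50/57


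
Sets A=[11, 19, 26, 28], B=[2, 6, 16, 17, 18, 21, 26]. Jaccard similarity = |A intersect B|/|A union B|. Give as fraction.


A intersect B = [26]
|A intersect B| = 1
A union B = [2, 6, 11, 16, 17, 18, 19, 21, 26, 28]
|A union B| = 10
Jaccard = 1/10 = 1/10

1/10


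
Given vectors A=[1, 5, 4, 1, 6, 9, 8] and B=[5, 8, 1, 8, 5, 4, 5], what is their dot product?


Dot product = sum of element-wise products
A[0]*B[0] = 1*5 = 5
A[1]*B[1] = 5*8 = 40
A[2]*B[2] = 4*1 = 4
A[3]*B[3] = 1*8 = 8
A[4]*B[4] = 6*5 = 30
A[5]*B[5] = 9*4 = 36
A[6]*B[6] = 8*5 = 40
Sum = 5 + 40 + 4 + 8 + 30 + 36 + 40 = 163

163


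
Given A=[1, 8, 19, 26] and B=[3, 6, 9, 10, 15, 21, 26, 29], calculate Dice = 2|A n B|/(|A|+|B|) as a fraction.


A intersect B = [26]
|A intersect B| = 1
|A| = 4, |B| = 8
Dice = 2*1 / (4+8)
= 2 / 12 = 1/6

1/6


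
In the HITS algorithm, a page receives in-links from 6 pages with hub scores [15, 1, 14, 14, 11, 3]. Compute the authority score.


Authority = sum of hub scores of in-linkers
In-link 1: hub score = 15
In-link 2: hub score = 1
In-link 3: hub score = 14
In-link 4: hub score = 14
In-link 5: hub score = 11
In-link 6: hub score = 3
Authority = 15 + 1 + 14 + 14 + 11 + 3 = 58

58


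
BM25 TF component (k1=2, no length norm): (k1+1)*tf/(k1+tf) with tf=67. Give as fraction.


BM25 TF component = (k1+1)*tf / (k1+tf)
k1 = 2, tf = 67
Numerator = (2+1)*67 = 201
Denominator = 2 + 67 = 69
= 201/69 = 67/23

67/23


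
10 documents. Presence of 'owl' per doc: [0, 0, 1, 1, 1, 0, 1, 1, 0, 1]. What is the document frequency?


Checking each document for 'owl':
Doc 1: absent
Doc 2: absent
Doc 3: present
Doc 4: present
Doc 5: present
Doc 6: absent
Doc 7: present
Doc 8: present
Doc 9: absent
Doc 10: present
df = sum of presences = 0 + 0 + 1 + 1 + 1 + 0 + 1 + 1 + 0 + 1 = 6

6


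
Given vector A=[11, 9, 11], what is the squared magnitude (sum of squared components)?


|A|^2 = sum of squared components
A[0]^2 = 11^2 = 121
A[1]^2 = 9^2 = 81
A[2]^2 = 11^2 = 121
Sum = 121 + 81 + 121 = 323

323


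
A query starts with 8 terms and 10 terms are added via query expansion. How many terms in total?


Original terms: 8
Expansion terms: 10
Total = 8 + 10 = 18

18


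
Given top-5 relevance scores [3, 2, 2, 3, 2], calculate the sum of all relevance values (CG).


Cumulative Gain = sum of relevance scores
Position 1: rel=3, running sum=3
Position 2: rel=2, running sum=5
Position 3: rel=2, running sum=7
Position 4: rel=3, running sum=10
Position 5: rel=2, running sum=12
CG = 12

12


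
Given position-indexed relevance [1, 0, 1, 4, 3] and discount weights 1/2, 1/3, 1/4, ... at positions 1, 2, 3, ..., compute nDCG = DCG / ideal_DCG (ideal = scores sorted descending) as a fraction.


Position discount weights w_i = 1/(i+1) for i=1..5:
Weights = [1/2, 1/3, 1/4, 1/5, 1/6]
Actual relevance: [1, 0, 1, 4, 3]
DCG = 1/2 + 0/3 + 1/4 + 4/5 + 3/6 = 41/20
Ideal relevance (sorted desc): [4, 3, 1, 1, 0]
Ideal DCG = 4/2 + 3/3 + 1/4 + 1/5 + 0/6 = 69/20
nDCG = DCG / ideal_DCG = 41/20 / 69/20 = 41/69

41/69


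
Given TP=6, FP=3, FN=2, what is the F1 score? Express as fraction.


F1 = 2 * P * R / (P + R)
P = TP/(TP+FP) = 6/9 = 2/3
R = TP/(TP+FN) = 6/8 = 3/4
2 * P * R = 2 * 2/3 * 3/4 = 1
P + R = 2/3 + 3/4 = 17/12
F1 = 1 / 17/12 = 12/17

12/17


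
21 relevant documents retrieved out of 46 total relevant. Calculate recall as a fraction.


Recall = retrieved_relevant / total_relevant
= 21 / 46
= 21 / (21 + 25)
= 21/46

21/46


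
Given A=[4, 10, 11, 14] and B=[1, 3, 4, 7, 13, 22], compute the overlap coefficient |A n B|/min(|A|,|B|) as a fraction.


A intersect B = [4]
|A intersect B| = 1
min(|A|, |B|) = min(4, 6) = 4
Overlap = 1 / 4 = 1/4

1/4


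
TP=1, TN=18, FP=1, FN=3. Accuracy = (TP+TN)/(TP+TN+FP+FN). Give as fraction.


Accuracy = (TP + TN) / (TP + TN + FP + FN)
TP + TN = 1 + 18 = 19
Total = 1 + 18 + 1 + 3 = 23
Accuracy = 19 / 23 = 19/23

19/23


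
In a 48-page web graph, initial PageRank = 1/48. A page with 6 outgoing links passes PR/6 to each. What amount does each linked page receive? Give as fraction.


Initial PR = 1/48 = 1/48
Outlinks = 6
Contribution per link = PR / outlinks
= 1/48 / 6
= 1/288

1/288


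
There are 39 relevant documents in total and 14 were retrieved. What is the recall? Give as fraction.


Recall = retrieved_relevant / total_relevant
= 14 / 39
= 14 / (14 + 25)
= 14/39

14/39


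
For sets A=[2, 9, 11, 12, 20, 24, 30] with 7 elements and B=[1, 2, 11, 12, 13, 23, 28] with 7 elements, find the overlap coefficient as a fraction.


A intersect B = [2, 11, 12]
|A intersect B| = 3
min(|A|, |B|) = min(7, 7) = 7
Overlap = 3 / 7 = 3/7

3/7


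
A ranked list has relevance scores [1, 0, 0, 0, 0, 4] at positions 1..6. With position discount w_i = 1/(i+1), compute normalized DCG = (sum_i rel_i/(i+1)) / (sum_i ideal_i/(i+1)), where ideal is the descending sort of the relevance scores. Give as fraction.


Position discount weights w_i = 1/(i+1) for i=1..6:
Weights = [1/2, 1/3, 1/4, 1/5, 1/6, 1/7]
Actual relevance: [1, 0, 0, 0, 0, 4]
DCG = 1/2 + 0/3 + 0/4 + 0/5 + 0/6 + 4/7 = 15/14
Ideal relevance (sorted desc): [4, 1, 0, 0, 0, 0]
Ideal DCG = 4/2 + 1/3 + 0/4 + 0/5 + 0/6 + 0/7 = 7/3
nDCG = DCG / ideal_DCG = 15/14 / 7/3 = 45/98

45/98


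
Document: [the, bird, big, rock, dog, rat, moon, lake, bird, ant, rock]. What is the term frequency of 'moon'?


Document has 11 words
Scanning for 'moon':
Found at positions: [6]
Count = 1

1


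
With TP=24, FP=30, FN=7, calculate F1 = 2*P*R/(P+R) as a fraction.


F1 = 2 * P * R / (P + R)
P = TP/(TP+FP) = 24/54 = 4/9
R = TP/(TP+FN) = 24/31 = 24/31
2 * P * R = 2 * 4/9 * 24/31 = 64/93
P + R = 4/9 + 24/31 = 340/279
F1 = 64/93 / 340/279 = 48/85

48/85


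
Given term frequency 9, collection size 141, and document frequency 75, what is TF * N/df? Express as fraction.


TF * (N/df)
= 9 * (141/75)
= 9 * 47/25
= 423/25

423/25


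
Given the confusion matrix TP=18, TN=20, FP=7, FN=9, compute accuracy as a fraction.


Accuracy = (TP + TN) / (TP + TN + FP + FN)
TP + TN = 18 + 20 = 38
Total = 18 + 20 + 7 + 9 = 54
Accuracy = 38 / 54 = 19/27

19/27


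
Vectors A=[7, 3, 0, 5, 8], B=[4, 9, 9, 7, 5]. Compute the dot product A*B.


Dot product = sum of element-wise products
A[0]*B[0] = 7*4 = 28
A[1]*B[1] = 3*9 = 27
A[2]*B[2] = 0*9 = 0
A[3]*B[3] = 5*7 = 35
A[4]*B[4] = 8*5 = 40
Sum = 28 + 27 + 0 + 35 + 40 = 130

130


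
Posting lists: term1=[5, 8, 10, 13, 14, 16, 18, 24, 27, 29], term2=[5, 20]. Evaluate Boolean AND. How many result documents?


Boolean AND: find intersection of posting lists
term1 docs: [5, 8, 10, 13, 14, 16, 18, 24, 27, 29]
term2 docs: [5, 20]
Intersection: [5]
|intersection| = 1

1


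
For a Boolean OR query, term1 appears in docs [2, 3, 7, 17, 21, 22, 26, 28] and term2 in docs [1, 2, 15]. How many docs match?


Boolean OR: find union of posting lists
term1 docs: [2, 3, 7, 17, 21, 22, 26, 28]
term2 docs: [1, 2, 15]
Union: [1, 2, 3, 7, 15, 17, 21, 22, 26, 28]
|union| = 10

10


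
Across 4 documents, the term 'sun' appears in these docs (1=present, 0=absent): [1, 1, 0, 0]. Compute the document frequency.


Checking each document for 'sun':
Doc 1: present
Doc 2: present
Doc 3: absent
Doc 4: absent
df = sum of presences = 1 + 1 + 0 + 0 = 2

2


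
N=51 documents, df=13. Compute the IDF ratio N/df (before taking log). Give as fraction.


IDF ratio = N / df
= 51 / 13
= 51/13

51/13


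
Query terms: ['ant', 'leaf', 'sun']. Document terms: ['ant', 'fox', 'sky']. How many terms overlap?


Query terms: ['ant', 'leaf', 'sun']
Document terms: ['ant', 'fox', 'sky']
Common terms: ['ant']
Overlap count = 1

1


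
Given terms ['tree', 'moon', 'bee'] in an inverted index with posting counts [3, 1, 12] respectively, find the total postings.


Summing posting list sizes:
'tree': 3 postings
'moon': 1 postings
'bee': 12 postings
Total = 3 + 1 + 12 = 16

16


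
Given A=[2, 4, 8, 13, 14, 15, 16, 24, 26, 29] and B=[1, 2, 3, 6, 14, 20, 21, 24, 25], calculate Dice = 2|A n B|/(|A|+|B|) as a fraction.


A intersect B = [2, 14, 24]
|A intersect B| = 3
|A| = 10, |B| = 9
Dice = 2*3 / (10+9)
= 6 / 19 = 6/19

6/19


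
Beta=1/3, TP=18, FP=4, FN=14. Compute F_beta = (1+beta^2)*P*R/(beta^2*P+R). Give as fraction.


P = TP/(TP+FP) = 18/22 = 9/11
R = TP/(TP+FN) = 18/32 = 9/16
beta^2 = 1/3^2 = 1/9
(1 + beta^2) = 10/9
Numerator = (1+beta^2)*P*R = 45/88
Denominator = beta^2*P + R = 1/11 + 9/16 = 115/176
F_beta = 18/23

18/23


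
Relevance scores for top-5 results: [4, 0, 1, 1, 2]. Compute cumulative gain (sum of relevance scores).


Cumulative Gain = sum of relevance scores
Position 1: rel=4, running sum=4
Position 2: rel=0, running sum=4
Position 3: rel=1, running sum=5
Position 4: rel=1, running sum=6
Position 5: rel=2, running sum=8
CG = 8

8


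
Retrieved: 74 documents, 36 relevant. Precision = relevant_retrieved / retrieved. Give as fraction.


Precision = relevant_retrieved / total_retrieved
= 36 / 74
= 36 / (36 + 38)
= 18/37

18/37


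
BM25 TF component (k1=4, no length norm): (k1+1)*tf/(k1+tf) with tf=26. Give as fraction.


BM25 TF component = (k1+1)*tf / (k1+tf)
k1 = 4, tf = 26
Numerator = (4+1)*26 = 130
Denominator = 4 + 26 = 30
= 130/30 = 13/3

13/3


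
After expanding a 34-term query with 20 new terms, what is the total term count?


Original terms: 34
Expansion terms: 20
Total = 34 + 20 = 54

54


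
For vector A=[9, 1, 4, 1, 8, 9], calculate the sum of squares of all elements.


|A|^2 = sum of squared components
A[0]^2 = 9^2 = 81
A[1]^2 = 1^2 = 1
A[2]^2 = 4^2 = 16
A[3]^2 = 1^2 = 1
A[4]^2 = 8^2 = 64
A[5]^2 = 9^2 = 81
Sum = 81 + 1 + 16 + 1 + 64 + 81 = 244

244


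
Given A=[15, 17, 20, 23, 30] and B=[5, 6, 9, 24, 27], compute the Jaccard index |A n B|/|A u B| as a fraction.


A intersect B = []
|A intersect B| = 0
A union B = [5, 6, 9, 15, 17, 20, 23, 24, 27, 30]
|A union B| = 10
Jaccard = 0/10 = 0

0


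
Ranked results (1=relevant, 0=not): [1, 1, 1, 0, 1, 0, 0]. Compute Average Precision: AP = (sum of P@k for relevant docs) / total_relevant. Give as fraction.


Computing P@k for each relevant position:
Position 1: relevant, P@1 = 1/1 = 1
Position 2: relevant, P@2 = 2/2 = 1
Position 3: relevant, P@3 = 3/3 = 1
Position 4: not relevant
Position 5: relevant, P@5 = 4/5 = 4/5
Position 6: not relevant
Position 7: not relevant
Sum of P@k = 1 + 1 + 1 + 4/5 = 19/5
AP = 19/5 / 4 = 19/20

19/20


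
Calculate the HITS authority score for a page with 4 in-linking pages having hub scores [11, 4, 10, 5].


Authority = sum of hub scores of in-linkers
In-link 1: hub score = 11
In-link 2: hub score = 4
In-link 3: hub score = 10
In-link 4: hub score = 5
Authority = 11 + 4 + 10 + 5 = 30

30


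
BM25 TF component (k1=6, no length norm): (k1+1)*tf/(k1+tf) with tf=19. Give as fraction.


BM25 TF component = (k1+1)*tf / (k1+tf)
k1 = 6, tf = 19
Numerator = (6+1)*19 = 133
Denominator = 6 + 19 = 25
= 133/25 = 133/25

133/25


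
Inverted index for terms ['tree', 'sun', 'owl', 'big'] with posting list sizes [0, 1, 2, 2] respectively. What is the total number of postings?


Summing posting list sizes:
'tree': 0 postings
'sun': 1 postings
'owl': 2 postings
'big': 2 postings
Total = 0 + 1 + 2 + 2 = 5

5


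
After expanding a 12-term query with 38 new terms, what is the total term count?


Original terms: 12
Expansion terms: 38
Total = 12 + 38 = 50

50


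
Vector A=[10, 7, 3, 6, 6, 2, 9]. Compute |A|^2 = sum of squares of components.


|A|^2 = sum of squared components
A[0]^2 = 10^2 = 100
A[1]^2 = 7^2 = 49
A[2]^2 = 3^2 = 9
A[3]^2 = 6^2 = 36
A[4]^2 = 6^2 = 36
A[5]^2 = 2^2 = 4
A[6]^2 = 9^2 = 81
Sum = 100 + 49 + 9 + 36 + 36 + 4 + 81 = 315

315


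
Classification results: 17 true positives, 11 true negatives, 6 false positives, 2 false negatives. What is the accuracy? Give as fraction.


Accuracy = (TP + TN) / (TP + TN + FP + FN)
TP + TN = 17 + 11 = 28
Total = 17 + 11 + 6 + 2 = 36
Accuracy = 28 / 36 = 7/9

7/9


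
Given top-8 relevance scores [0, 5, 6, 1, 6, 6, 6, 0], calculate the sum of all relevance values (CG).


Cumulative Gain = sum of relevance scores
Position 1: rel=0, running sum=0
Position 2: rel=5, running sum=5
Position 3: rel=6, running sum=11
Position 4: rel=1, running sum=12
Position 5: rel=6, running sum=18
Position 6: rel=6, running sum=24
Position 7: rel=6, running sum=30
Position 8: rel=0, running sum=30
CG = 30

30


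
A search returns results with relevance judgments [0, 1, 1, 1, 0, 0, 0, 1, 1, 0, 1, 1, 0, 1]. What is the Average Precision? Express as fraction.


Computing P@k for each relevant position:
Position 1: not relevant
Position 2: relevant, P@2 = 1/2 = 1/2
Position 3: relevant, P@3 = 2/3 = 2/3
Position 4: relevant, P@4 = 3/4 = 3/4
Position 5: not relevant
Position 6: not relevant
Position 7: not relevant
Position 8: relevant, P@8 = 4/8 = 1/2
Position 9: relevant, P@9 = 5/9 = 5/9
Position 10: not relevant
Position 11: relevant, P@11 = 6/11 = 6/11
Position 12: relevant, P@12 = 7/12 = 7/12
Position 13: not relevant
Position 14: relevant, P@14 = 8/14 = 4/7
Sum of P@k = 1/2 + 2/3 + 3/4 + 1/2 + 5/9 + 6/11 + 7/12 + 4/7 = 3238/693
AP = 3238/693 / 8 = 1619/2772

1619/2772


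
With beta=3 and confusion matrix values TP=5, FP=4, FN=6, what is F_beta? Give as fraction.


P = TP/(TP+FP) = 5/9 = 5/9
R = TP/(TP+FN) = 5/11 = 5/11
beta^2 = 3^2 = 9
(1 + beta^2) = 10
Numerator = (1+beta^2)*P*R = 250/99
Denominator = beta^2*P + R = 5 + 5/11 = 60/11
F_beta = 25/54

25/54


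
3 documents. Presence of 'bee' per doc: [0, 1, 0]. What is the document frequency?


Checking each document for 'bee':
Doc 1: absent
Doc 2: present
Doc 3: absent
df = sum of presences = 0 + 1 + 0 = 1

1


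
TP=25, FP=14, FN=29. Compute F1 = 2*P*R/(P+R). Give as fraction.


F1 = 2 * P * R / (P + R)
P = TP/(TP+FP) = 25/39 = 25/39
R = TP/(TP+FN) = 25/54 = 25/54
2 * P * R = 2 * 25/39 * 25/54 = 625/1053
P + R = 25/39 + 25/54 = 775/702
F1 = 625/1053 / 775/702 = 50/93

50/93


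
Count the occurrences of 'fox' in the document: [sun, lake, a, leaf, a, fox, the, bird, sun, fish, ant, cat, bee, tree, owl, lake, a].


Document has 17 words
Scanning for 'fox':
Found at positions: [5]
Count = 1

1


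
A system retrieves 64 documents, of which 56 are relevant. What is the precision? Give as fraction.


Precision = relevant_retrieved / total_retrieved
= 56 / 64
= 56 / (56 + 8)
= 7/8

7/8


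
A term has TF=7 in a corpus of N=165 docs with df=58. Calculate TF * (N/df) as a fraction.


TF * (N/df)
= 7 * (165/58)
= 7 * 165/58
= 1155/58

1155/58


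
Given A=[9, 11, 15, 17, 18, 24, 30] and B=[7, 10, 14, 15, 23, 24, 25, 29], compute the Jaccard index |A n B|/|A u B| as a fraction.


A intersect B = [15, 24]
|A intersect B| = 2
A union B = [7, 9, 10, 11, 14, 15, 17, 18, 23, 24, 25, 29, 30]
|A union B| = 13
Jaccard = 2/13 = 2/13

2/13


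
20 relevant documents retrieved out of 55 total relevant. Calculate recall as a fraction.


Recall = retrieved_relevant / total_relevant
= 20 / 55
= 20 / (20 + 35)
= 4/11

4/11


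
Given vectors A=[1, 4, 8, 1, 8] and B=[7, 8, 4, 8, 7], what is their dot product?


Dot product = sum of element-wise products
A[0]*B[0] = 1*7 = 7
A[1]*B[1] = 4*8 = 32
A[2]*B[2] = 8*4 = 32
A[3]*B[3] = 1*8 = 8
A[4]*B[4] = 8*7 = 56
Sum = 7 + 32 + 32 + 8 + 56 = 135

135


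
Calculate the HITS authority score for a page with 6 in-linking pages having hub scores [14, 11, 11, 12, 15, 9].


Authority = sum of hub scores of in-linkers
In-link 1: hub score = 14
In-link 2: hub score = 11
In-link 3: hub score = 11
In-link 4: hub score = 12
In-link 5: hub score = 15
In-link 6: hub score = 9
Authority = 14 + 11 + 11 + 12 + 15 + 9 = 72

72


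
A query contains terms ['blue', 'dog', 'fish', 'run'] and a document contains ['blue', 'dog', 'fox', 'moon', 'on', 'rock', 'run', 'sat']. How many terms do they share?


Query terms: ['blue', 'dog', 'fish', 'run']
Document terms: ['blue', 'dog', 'fox', 'moon', 'on', 'rock', 'run', 'sat']
Common terms: ['blue', 'dog', 'run']
Overlap count = 3

3


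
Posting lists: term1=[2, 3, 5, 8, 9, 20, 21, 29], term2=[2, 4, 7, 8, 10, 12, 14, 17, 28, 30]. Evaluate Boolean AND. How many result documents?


Boolean AND: find intersection of posting lists
term1 docs: [2, 3, 5, 8, 9, 20, 21, 29]
term2 docs: [2, 4, 7, 8, 10, 12, 14, 17, 28, 30]
Intersection: [2, 8]
|intersection| = 2

2


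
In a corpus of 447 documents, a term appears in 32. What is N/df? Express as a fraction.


IDF ratio = N / df
= 447 / 32
= 447/32

447/32


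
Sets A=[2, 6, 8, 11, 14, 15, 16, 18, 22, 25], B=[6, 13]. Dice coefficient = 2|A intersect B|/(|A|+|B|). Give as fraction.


A intersect B = [6]
|A intersect B| = 1
|A| = 10, |B| = 2
Dice = 2*1 / (10+2)
= 2 / 12 = 1/6

1/6


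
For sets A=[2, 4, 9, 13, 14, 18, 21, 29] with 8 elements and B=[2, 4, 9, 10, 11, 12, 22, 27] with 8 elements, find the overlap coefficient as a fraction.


A intersect B = [2, 4, 9]
|A intersect B| = 3
min(|A|, |B|) = min(8, 8) = 8
Overlap = 3 / 8 = 3/8

3/8


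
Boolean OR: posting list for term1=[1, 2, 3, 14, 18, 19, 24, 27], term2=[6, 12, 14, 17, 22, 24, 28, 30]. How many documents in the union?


Boolean OR: find union of posting lists
term1 docs: [1, 2, 3, 14, 18, 19, 24, 27]
term2 docs: [6, 12, 14, 17, 22, 24, 28, 30]
Union: [1, 2, 3, 6, 12, 14, 17, 18, 19, 22, 24, 27, 28, 30]
|union| = 14

14


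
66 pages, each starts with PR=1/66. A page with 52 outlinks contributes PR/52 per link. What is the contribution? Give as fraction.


Initial PR = 1/66 = 1/66
Outlinks = 52
Contribution per link = PR / outlinks
= 1/66 / 52
= 1/3432

1/3432


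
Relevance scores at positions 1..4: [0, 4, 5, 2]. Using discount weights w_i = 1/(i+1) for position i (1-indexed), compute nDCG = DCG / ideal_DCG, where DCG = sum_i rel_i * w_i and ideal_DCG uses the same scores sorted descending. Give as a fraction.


Position discount weights w_i = 1/(i+1) for i=1..4:
Weights = [1/2, 1/3, 1/4, 1/5]
Actual relevance: [0, 4, 5, 2]
DCG = 0/2 + 4/3 + 5/4 + 2/5 = 179/60
Ideal relevance (sorted desc): [5, 4, 2, 0]
Ideal DCG = 5/2 + 4/3 + 2/4 + 0/5 = 13/3
nDCG = DCG / ideal_DCG = 179/60 / 13/3 = 179/260

179/260


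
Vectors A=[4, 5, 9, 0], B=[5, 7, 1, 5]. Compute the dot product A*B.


Dot product = sum of element-wise products
A[0]*B[0] = 4*5 = 20
A[1]*B[1] = 5*7 = 35
A[2]*B[2] = 9*1 = 9
A[3]*B[3] = 0*5 = 0
Sum = 20 + 35 + 9 + 0 = 64

64


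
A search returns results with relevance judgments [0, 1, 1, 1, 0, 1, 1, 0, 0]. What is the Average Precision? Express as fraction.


Computing P@k for each relevant position:
Position 1: not relevant
Position 2: relevant, P@2 = 1/2 = 1/2
Position 3: relevant, P@3 = 2/3 = 2/3
Position 4: relevant, P@4 = 3/4 = 3/4
Position 5: not relevant
Position 6: relevant, P@6 = 4/6 = 2/3
Position 7: relevant, P@7 = 5/7 = 5/7
Position 8: not relevant
Position 9: not relevant
Sum of P@k = 1/2 + 2/3 + 3/4 + 2/3 + 5/7 = 277/84
AP = 277/84 / 5 = 277/420

277/420


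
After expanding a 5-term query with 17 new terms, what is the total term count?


Original terms: 5
Expansion terms: 17
Total = 5 + 17 = 22

22


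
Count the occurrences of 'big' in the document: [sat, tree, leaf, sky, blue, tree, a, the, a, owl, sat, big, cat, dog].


Document has 14 words
Scanning for 'big':
Found at positions: [11]
Count = 1

1


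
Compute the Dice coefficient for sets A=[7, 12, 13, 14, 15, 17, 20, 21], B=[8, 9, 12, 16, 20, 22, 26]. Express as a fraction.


A intersect B = [12, 20]
|A intersect B| = 2
|A| = 8, |B| = 7
Dice = 2*2 / (8+7)
= 4 / 15 = 4/15

4/15


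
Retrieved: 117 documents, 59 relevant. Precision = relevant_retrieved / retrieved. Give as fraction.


Precision = relevant_retrieved / total_retrieved
= 59 / 117
= 59 / (59 + 58)
= 59/117

59/117


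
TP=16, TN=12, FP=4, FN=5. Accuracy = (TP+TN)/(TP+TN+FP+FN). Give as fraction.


Accuracy = (TP + TN) / (TP + TN + FP + FN)
TP + TN = 16 + 12 = 28
Total = 16 + 12 + 4 + 5 = 37
Accuracy = 28 / 37 = 28/37

28/37


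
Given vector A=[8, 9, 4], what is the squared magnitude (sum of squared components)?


|A|^2 = sum of squared components
A[0]^2 = 8^2 = 64
A[1]^2 = 9^2 = 81
A[2]^2 = 4^2 = 16
Sum = 64 + 81 + 16 = 161

161


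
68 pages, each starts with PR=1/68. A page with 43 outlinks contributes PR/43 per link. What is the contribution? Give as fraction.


Initial PR = 1/68 = 1/68
Outlinks = 43
Contribution per link = PR / outlinks
= 1/68 / 43
= 1/2924

1/2924


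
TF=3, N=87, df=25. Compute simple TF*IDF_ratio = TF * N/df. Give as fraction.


TF * (N/df)
= 3 * (87/25)
= 3 * 87/25
= 261/25

261/25


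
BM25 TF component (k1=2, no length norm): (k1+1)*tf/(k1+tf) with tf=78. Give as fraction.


BM25 TF component = (k1+1)*tf / (k1+tf)
k1 = 2, tf = 78
Numerator = (2+1)*78 = 234
Denominator = 2 + 78 = 80
= 234/80 = 117/40

117/40


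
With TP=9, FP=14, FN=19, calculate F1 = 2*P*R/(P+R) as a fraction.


F1 = 2 * P * R / (P + R)
P = TP/(TP+FP) = 9/23 = 9/23
R = TP/(TP+FN) = 9/28 = 9/28
2 * P * R = 2 * 9/23 * 9/28 = 81/322
P + R = 9/23 + 9/28 = 459/644
F1 = 81/322 / 459/644 = 6/17

6/17


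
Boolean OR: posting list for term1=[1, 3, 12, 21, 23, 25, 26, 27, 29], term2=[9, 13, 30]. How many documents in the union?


Boolean OR: find union of posting lists
term1 docs: [1, 3, 12, 21, 23, 25, 26, 27, 29]
term2 docs: [9, 13, 30]
Union: [1, 3, 9, 12, 13, 21, 23, 25, 26, 27, 29, 30]
|union| = 12

12


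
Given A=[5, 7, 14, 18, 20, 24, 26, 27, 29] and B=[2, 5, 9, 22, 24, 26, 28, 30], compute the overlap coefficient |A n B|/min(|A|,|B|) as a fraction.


A intersect B = [5, 24, 26]
|A intersect B| = 3
min(|A|, |B|) = min(9, 8) = 8
Overlap = 3 / 8 = 3/8

3/8


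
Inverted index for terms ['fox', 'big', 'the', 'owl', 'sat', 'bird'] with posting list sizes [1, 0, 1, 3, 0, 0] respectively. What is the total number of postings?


Summing posting list sizes:
'fox': 1 postings
'big': 0 postings
'the': 1 postings
'owl': 3 postings
'sat': 0 postings
'bird': 0 postings
Total = 1 + 0 + 1 + 3 + 0 + 0 = 5

5


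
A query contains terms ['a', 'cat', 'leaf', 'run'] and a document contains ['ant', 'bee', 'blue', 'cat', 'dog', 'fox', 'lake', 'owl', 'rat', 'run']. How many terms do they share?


Query terms: ['a', 'cat', 'leaf', 'run']
Document terms: ['ant', 'bee', 'blue', 'cat', 'dog', 'fox', 'lake', 'owl', 'rat', 'run']
Common terms: ['cat', 'run']
Overlap count = 2

2


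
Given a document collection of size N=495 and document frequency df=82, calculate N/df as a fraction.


IDF ratio = N / df
= 495 / 82
= 495/82

495/82


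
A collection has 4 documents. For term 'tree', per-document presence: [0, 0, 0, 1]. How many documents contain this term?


Checking each document for 'tree':
Doc 1: absent
Doc 2: absent
Doc 3: absent
Doc 4: present
df = sum of presences = 0 + 0 + 0 + 1 = 1

1


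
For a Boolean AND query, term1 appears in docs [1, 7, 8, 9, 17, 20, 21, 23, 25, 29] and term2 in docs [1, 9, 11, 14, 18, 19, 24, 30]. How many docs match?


Boolean AND: find intersection of posting lists
term1 docs: [1, 7, 8, 9, 17, 20, 21, 23, 25, 29]
term2 docs: [1, 9, 11, 14, 18, 19, 24, 30]
Intersection: [1, 9]
|intersection| = 2

2


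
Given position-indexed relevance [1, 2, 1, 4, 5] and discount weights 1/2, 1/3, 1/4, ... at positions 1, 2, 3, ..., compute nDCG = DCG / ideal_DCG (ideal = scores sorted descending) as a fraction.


Position discount weights w_i = 1/(i+1) for i=1..5:
Weights = [1/2, 1/3, 1/4, 1/5, 1/6]
Actual relevance: [1, 2, 1, 4, 5]
DCG = 1/2 + 2/3 + 1/4 + 4/5 + 5/6 = 61/20
Ideal relevance (sorted desc): [5, 4, 2, 1, 1]
Ideal DCG = 5/2 + 4/3 + 2/4 + 1/5 + 1/6 = 47/10
nDCG = DCG / ideal_DCG = 61/20 / 47/10 = 61/94

61/94


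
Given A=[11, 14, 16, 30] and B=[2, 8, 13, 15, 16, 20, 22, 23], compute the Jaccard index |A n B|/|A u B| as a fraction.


A intersect B = [16]
|A intersect B| = 1
A union B = [2, 8, 11, 13, 14, 15, 16, 20, 22, 23, 30]
|A union B| = 11
Jaccard = 1/11 = 1/11

1/11


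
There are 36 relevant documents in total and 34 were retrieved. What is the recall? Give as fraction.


Recall = retrieved_relevant / total_relevant
= 34 / 36
= 34 / (34 + 2)
= 17/18

17/18


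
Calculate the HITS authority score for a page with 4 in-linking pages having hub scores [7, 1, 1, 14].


Authority = sum of hub scores of in-linkers
In-link 1: hub score = 7
In-link 2: hub score = 1
In-link 3: hub score = 1
In-link 4: hub score = 14
Authority = 7 + 1 + 1 + 14 = 23

23


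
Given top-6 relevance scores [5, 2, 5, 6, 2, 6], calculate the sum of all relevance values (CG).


Cumulative Gain = sum of relevance scores
Position 1: rel=5, running sum=5
Position 2: rel=2, running sum=7
Position 3: rel=5, running sum=12
Position 4: rel=6, running sum=18
Position 5: rel=2, running sum=20
Position 6: rel=6, running sum=26
CG = 26

26


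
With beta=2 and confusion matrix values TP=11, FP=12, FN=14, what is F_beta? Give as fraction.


P = TP/(TP+FP) = 11/23 = 11/23
R = TP/(TP+FN) = 11/25 = 11/25
beta^2 = 2^2 = 4
(1 + beta^2) = 5
Numerator = (1+beta^2)*P*R = 121/115
Denominator = beta^2*P + R = 44/23 + 11/25 = 1353/575
F_beta = 55/123

55/123


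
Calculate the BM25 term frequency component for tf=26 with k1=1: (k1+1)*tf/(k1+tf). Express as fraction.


BM25 TF component = (k1+1)*tf / (k1+tf)
k1 = 1, tf = 26
Numerator = (1+1)*26 = 52
Denominator = 1 + 26 = 27
= 52/27 = 52/27

52/27


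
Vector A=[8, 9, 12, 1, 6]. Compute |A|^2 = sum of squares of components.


|A|^2 = sum of squared components
A[0]^2 = 8^2 = 64
A[1]^2 = 9^2 = 81
A[2]^2 = 12^2 = 144
A[3]^2 = 1^2 = 1
A[4]^2 = 6^2 = 36
Sum = 64 + 81 + 144 + 1 + 36 = 326

326


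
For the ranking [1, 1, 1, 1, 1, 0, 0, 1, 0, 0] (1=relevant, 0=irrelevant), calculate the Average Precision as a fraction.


Computing P@k for each relevant position:
Position 1: relevant, P@1 = 1/1 = 1
Position 2: relevant, P@2 = 2/2 = 1
Position 3: relevant, P@3 = 3/3 = 1
Position 4: relevant, P@4 = 4/4 = 1
Position 5: relevant, P@5 = 5/5 = 1
Position 6: not relevant
Position 7: not relevant
Position 8: relevant, P@8 = 6/8 = 3/4
Position 9: not relevant
Position 10: not relevant
Sum of P@k = 1 + 1 + 1 + 1 + 1 + 3/4 = 23/4
AP = 23/4 / 6 = 23/24

23/24


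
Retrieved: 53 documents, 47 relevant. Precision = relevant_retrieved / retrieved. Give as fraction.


Precision = relevant_retrieved / total_retrieved
= 47 / 53
= 47 / (47 + 6)
= 47/53

47/53


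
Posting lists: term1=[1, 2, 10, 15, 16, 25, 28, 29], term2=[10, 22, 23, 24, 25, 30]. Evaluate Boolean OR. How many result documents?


Boolean OR: find union of posting lists
term1 docs: [1, 2, 10, 15, 16, 25, 28, 29]
term2 docs: [10, 22, 23, 24, 25, 30]
Union: [1, 2, 10, 15, 16, 22, 23, 24, 25, 28, 29, 30]
|union| = 12

12


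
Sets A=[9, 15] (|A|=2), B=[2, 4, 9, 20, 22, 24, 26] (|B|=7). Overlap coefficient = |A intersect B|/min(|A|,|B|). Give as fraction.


A intersect B = [9]
|A intersect B| = 1
min(|A|, |B|) = min(2, 7) = 2
Overlap = 1 / 2 = 1/2

1/2


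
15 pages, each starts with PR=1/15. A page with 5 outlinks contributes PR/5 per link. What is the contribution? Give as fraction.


Initial PR = 1/15 = 1/15
Outlinks = 5
Contribution per link = PR / outlinks
= 1/15 / 5
= 1/75

1/75


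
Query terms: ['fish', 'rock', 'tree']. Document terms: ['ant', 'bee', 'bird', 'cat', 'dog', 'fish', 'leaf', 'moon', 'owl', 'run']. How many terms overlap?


Query terms: ['fish', 'rock', 'tree']
Document terms: ['ant', 'bee', 'bird', 'cat', 'dog', 'fish', 'leaf', 'moon', 'owl', 'run']
Common terms: ['fish']
Overlap count = 1

1


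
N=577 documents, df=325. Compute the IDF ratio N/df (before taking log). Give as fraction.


IDF ratio = N / df
= 577 / 325
= 577/325

577/325


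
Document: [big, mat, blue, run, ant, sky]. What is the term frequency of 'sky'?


Document has 6 words
Scanning for 'sky':
Found at positions: [5]
Count = 1

1


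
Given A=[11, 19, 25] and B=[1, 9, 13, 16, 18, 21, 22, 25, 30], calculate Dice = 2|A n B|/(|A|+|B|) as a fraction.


A intersect B = [25]
|A intersect B| = 1
|A| = 3, |B| = 9
Dice = 2*1 / (3+9)
= 2 / 12 = 1/6

1/6


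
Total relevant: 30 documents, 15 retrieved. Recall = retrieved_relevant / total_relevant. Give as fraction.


Recall = retrieved_relevant / total_relevant
= 15 / 30
= 15 / (15 + 15)
= 1/2

1/2


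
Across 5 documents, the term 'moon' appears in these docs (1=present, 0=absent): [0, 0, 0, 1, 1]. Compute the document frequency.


Checking each document for 'moon':
Doc 1: absent
Doc 2: absent
Doc 3: absent
Doc 4: present
Doc 5: present
df = sum of presences = 0 + 0 + 0 + 1 + 1 = 2

2


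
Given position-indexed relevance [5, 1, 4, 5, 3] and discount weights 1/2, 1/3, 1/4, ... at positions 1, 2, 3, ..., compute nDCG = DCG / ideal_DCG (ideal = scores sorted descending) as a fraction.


Position discount weights w_i = 1/(i+1) for i=1..5:
Weights = [1/2, 1/3, 1/4, 1/5, 1/6]
Actual relevance: [5, 1, 4, 5, 3]
DCG = 5/2 + 1/3 + 4/4 + 5/5 + 3/6 = 16/3
Ideal relevance (sorted desc): [5, 5, 4, 3, 1]
Ideal DCG = 5/2 + 5/3 + 4/4 + 3/5 + 1/6 = 89/15
nDCG = DCG / ideal_DCG = 16/3 / 89/15 = 80/89

80/89
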